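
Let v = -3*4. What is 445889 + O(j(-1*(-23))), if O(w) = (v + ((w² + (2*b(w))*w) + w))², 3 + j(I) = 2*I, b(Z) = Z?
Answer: 31559973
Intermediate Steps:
j(I) = -3 + 2*I
v = -12
O(w) = (-12 + w + 3*w²)² (O(w) = (-12 + ((w² + (2*w)*w) + w))² = (-12 + ((w² + 2*w²) + w))² = (-12 + (3*w² + w))² = (-12 + (w + 3*w²))² = (-12 + w + 3*w²)²)
445889 + O(j(-1*(-23))) = 445889 + (-12 + (-3 + 2*(-1*(-23))) + 3*(-3 + 2*(-1*(-23)))²)² = 445889 + (-12 + (-3 + 2*23) + 3*(-3 + 2*23)²)² = 445889 + (-12 + (-3 + 46) + 3*(-3 + 46)²)² = 445889 + (-12 + 43 + 3*43²)² = 445889 + (-12 + 43 + 3*1849)² = 445889 + (-12 + 43 + 5547)² = 445889 + 5578² = 445889 + 31114084 = 31559973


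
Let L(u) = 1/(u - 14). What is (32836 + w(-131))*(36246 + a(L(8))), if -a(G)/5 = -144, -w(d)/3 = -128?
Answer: 1228010520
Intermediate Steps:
w(d) = 384 (w(d) = -3*(-128) = 384)
L(u) = 1/(-14 + u)
a(G) = 720 (a(G) = -5*(-144) = 720)
(32836 + w(-131))*(36246 + a(L(8))) = (32836 + 384)*(36246 + 720) = 33220*36966 = 1228010520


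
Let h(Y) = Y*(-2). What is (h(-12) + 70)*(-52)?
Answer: -4888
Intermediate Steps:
h(Y) = -2*Y
(h(-12) + 70)*(-52) = (-2*(-12) + 70)*(-52) = (24 + 70)*(-52) = 94*(-52) = -4888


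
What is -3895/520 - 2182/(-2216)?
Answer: -187417/28808 ≈ -6.5057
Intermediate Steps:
-3895/520 - 2182/(-2216) = -3895*1/520 - 2182*(-1/2216) = -779/104 + 1091/1108 = -187417/28808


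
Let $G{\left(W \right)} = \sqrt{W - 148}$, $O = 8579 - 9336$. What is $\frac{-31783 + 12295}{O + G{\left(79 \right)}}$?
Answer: $\frac{1053744}{40937} + \frac{1392 i \sqrt{69}}{40937} \approx 25.741 + 0.28245 i$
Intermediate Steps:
$O = -757$
$G{\left(W \right)} = \sqrt{-148 + W}$ ($G{\left(W \right)} = \sqrt{W - 148} = \sqrt{-148 + W}$)
$\frac{-31783 + 12295}{O + G{\left(79 \right)}} = \frac{-31783 + 12295}{-757 + \sqrt{-148 + 79}} = - \frac{19488}{-757 + \sqrt{-69}} = - \frac{19488}{-757 + i \sqrt{69}}$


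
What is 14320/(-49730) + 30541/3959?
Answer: 146211105/19688107 ≈ 7.4264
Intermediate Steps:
14320/(-49730) + 30541/3959 = 14320*(-1/49730) + 30541*(1/3959) = -1432/4973 + 30541/3959 = 146211105/19688107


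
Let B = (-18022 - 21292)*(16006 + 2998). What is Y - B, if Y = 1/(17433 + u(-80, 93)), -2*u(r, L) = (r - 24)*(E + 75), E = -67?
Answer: 13335402996345/17849 ≈ 7.4712e+8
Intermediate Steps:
u(r, L) = 96 - 4*r (u(r, L) = -(r - 24)*(-67 + 75)/2 = -(-24 + r)*8/2 = -(-192 + 8*r)/2 = 96 - 4*r)
Y = 1/17849 (Y = 1/(17433 + (96 - 4*(-80))) = 1/(17433 + (96 + 320)) = 1/(17433 + 416) = 1/17849 ≈ 5.6026e-5)
B = -747123256 (B = -39314*19004 = -747123256)
Y - B = 1/17849 - 1*(-747123256) = 1/17849 + 747123256 = 13335402996345/17849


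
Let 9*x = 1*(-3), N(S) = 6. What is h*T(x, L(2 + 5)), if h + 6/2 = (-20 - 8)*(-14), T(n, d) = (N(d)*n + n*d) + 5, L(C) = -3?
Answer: 1556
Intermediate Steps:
x = -1/3 (x = (1*(-3))/9 = (1/9)*(-3) = -1/3 ≈ -0.33333)
T(n, d) = 5 + 6*n + d*n (T(n, d) = (6*n + n*d) + 5 = (6*n + d*n) + 5 = 5 + 6*n + d*n)
h = 389 (h = -3 + (-20 - 8)*(-14) = -3 - 28*(-14) = -3 + 392 = 389)
h*T(x, L(2 + 5)) = 389*(5 + 6*(-1/3) - 3*(-1/3)) = 389*(5 - 2 + 1) = 389*4 = 1556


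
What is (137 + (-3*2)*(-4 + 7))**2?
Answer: 14161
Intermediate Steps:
(137 + (-3*2)*(-4 + 7))**2 = (137 - 6*3)**2 = (137 - 18)**2 = 119**2 = 14161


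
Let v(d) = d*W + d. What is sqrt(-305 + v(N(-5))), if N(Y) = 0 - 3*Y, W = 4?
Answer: I*sqrt(230) ≈ 15.166*I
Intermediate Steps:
N(Y) = -3*Y
v(d) = 5*d (v(d) = d*4 + d = 4*d + d = 5*d)
sqrt(-305 + v(N(-5))) = sqrt(-305 + 5*(-3*(-5))) = sqrt(-305 + 5*15) = sqrt(-305 + 75) = sqrt(-230) = I*sqrt(230)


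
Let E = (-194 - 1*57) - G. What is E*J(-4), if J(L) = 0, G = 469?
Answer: 0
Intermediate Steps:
E = -720 (E = (-194 - 1*57) - 1*469 = (-194 - 57) - 469 = -251 - 469 = -720)
E*J(-4) = -720*0 = 0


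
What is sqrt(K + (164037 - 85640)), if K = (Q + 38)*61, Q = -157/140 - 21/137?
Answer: sqrt(7416053981245)/9590 ≈ 283.97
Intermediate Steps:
Q = -24449/19180 (Q = -157*1/140 - 21*1/137 = -157/140 - 21/137 = -24449/19180 ≈ -1.2747)
K = 42967851/19180 (K = (-24449/19180 + 38)*61 = (704391/19180)*61 = 42967851/19180 ≈ 2240.2)
sqrt(K + (164037 - 85640)) = sqrt(42967851/19180 + (164037 - 85640)) = sqrt(42967851/19180 + 78397) = sqrt(1546622311/19180) = sqrt(7416053981245)/9590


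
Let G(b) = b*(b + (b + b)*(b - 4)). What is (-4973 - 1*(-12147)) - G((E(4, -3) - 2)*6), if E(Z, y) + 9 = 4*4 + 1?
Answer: -77066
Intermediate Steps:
E(Z, y) = 8 (E(Z, y) = -9 + (4*4 + 1) = -9 + (16 + 1) = -9 + 17 = 8)
G(b) = b*(b + 2*b*(-4 + b)) (G(b) = b*(b + (2*b)*(-4 + b)) = b*(b + 2*b*(-4 + b)))
(-4973 - 1*(-12147)) - G((E(4, -3) - 2)*6) = (-4973 - 1*(-12147)) - ((8 - 2)*6)²*(-7 + 2*((8 - 2)*6)) = (-4973 + 12147) - (6*6)²*(-7 + 2*(6*6)) = 7174 - 36²*(-7 + 2*36) = 7174 - 1296*(-7 + 72) = 7174 - 1296*65 = 7174 - 1*84240 = 7174 - 84240 = -77066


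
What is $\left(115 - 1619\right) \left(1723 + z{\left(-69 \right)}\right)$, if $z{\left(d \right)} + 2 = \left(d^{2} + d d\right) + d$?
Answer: $-16805696$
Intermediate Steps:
$z{\left(d \right)} = -2 + d + 2 d^{2}$ ($z{\left(d \right)} = -2 + \left(\left(d^{2} + d d\right) + d\right) = -2 + \left(\left(d^{2} + d^{2}\right) + d\right) = -2 + \left(2 d^{2} + d\right) = -2 + \left(d + 2 d^{2}\right) = -2 + d + 2 d^{2}$)
$\left(115 - 1619\right) \left(1723 + z{\left(-69 \right)}\right) = \left(115 - 1619\right) \left(1723 - \left(71 - 9522\right)\right) = - 1504 \left(1723 - -9451\right) = - 1504 \left(1723 + 9451\right) = \left(-1504\right) 11174 = -16805696$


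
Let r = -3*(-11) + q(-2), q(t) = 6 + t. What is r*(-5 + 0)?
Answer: -185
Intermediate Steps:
r = 37 (r = -3*(-11) + (6 - 2) = 33 + 4 = 37)
r*(-5 + 0) = 37*(-5 + 0) = 37*(-5) = -185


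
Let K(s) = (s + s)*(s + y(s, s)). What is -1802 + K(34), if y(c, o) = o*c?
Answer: 79118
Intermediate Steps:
y(c, o) = c*o
K(s) = 2*s*(s + s²) (K(s) = (s + s)*(s + s*s) = (2*s)*(s + s²) = 2*s*(s + s²))
-1802 + K(34) = -1802 + 2*34²*(1 + 34) = -1802 + 2*1156*35 = -1802 + 80920 = 79118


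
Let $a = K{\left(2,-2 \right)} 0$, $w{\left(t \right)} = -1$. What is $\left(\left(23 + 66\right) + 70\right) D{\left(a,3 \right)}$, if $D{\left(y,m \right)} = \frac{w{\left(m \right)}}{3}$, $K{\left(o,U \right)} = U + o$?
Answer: $-53$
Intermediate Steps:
$a = 0$ ($a = \left(-2 + 2\right) 0 = 0 \cdot 0 = 0$)
$D{\left(y,m \right)} = - \frac{1}{3}$
$\left(\left(23 + 66\right) + 70\right) D{\left(a,3 \right)} = \left(\left(23 + 66\right) + 70\right) \left(- \frac{1}{3}\right) = \left(89 + 70\right) \left(- \frac{1}{3}\right) = 159 \left(- \frac{1}{3}\right) = -53$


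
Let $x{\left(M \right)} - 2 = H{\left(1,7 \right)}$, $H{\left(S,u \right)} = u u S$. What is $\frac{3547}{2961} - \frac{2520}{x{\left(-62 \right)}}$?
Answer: $- \frac{2426941}{50337} \approx -48.214$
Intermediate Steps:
$H{\left(S,u \right)} = S u^{2}$ ($H{\left(S,u \right)} = u^{2} S = S u^{2}$)
$x{\left(M \right)} = 51$ ($x{\left(M \right)} = 2 + 1 \cdot 7^{2} = 2 + 1 \cdot 49 = 2 + 49 = 51$)
$\frac{3547}{2961} - \frac{2520}{x{\left(-62 \right)}} = \frac{3547}{2961} - \frac{2520}{51} = 3547 \cdot \frac{1}{2961} - \frac{840}{17} = \frac{3547}{2961} - \frac{840}{17} = - \frac{2426941}{50337}$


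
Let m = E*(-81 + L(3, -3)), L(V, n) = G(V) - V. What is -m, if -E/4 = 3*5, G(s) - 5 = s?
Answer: -4560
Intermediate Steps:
G(s) = 5 + s
L(V, n) = 5 (L(V, n) = (5 + V) - V = 5)
E = -60 (E = -12*5 = -4*15 = -60)
m = 4560 (m = -60*(-81 + 5) = -60*(-76) = 4560)
-m = -1*4560 = -4560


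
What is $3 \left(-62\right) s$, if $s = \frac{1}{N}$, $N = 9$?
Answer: $- \frac{62}{3} \approx -20.667$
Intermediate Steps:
$s = \frac{1}{9} \approx 0.11111$
$3 \left(-62\right) s = 3 \left(-62\right) \frac{1}{9} = \left(-186\right) \frac{1}{9} = - \frac{62}{3}$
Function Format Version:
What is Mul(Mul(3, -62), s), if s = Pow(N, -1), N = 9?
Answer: Rational(-62, 3) ≈ -20.667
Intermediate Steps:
s = Rational(1, 9) (s = Pow(9, -1) = Rational(1, 9) ≈ 0.11111)
Mul(Mul(3, -62), s) = Mul(Mul(3, -62), Rational(1, 9)) = Mul(-186, Rational(1, 9)) = Rational(-62, 3)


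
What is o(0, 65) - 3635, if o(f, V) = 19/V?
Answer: -236256/65 ≈ -3634.7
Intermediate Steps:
o(0, 65) - 3635 = 19/65 - 3635 = -236256/65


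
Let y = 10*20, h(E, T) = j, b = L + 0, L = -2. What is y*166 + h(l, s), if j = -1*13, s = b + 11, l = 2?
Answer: 33187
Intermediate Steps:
b = -2 (b = -2 + 0 = -2)
s = 9 (s = -2 + 11 = 9)
j = -13
h(E, T) = -13
y = 200
y*166 + h(l, s) = 200*166 - 13 = 33200 - 13 = 33187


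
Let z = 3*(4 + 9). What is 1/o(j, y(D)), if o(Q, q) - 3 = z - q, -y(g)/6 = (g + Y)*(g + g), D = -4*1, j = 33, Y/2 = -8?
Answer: 1/1002 ≈ 0.00099800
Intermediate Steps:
Y = -16 (Y = 2*(-8) = -16)
D = -4
y(g) = -12*g*(-16 + g) (y(g) = -6*(g - 16)*(g + g) = -6*(-16 + g)*2*g = -12*g*(-16 + g))
z = 39 (z = 3*13 = 39)
o(Q, q) = 42 - q (o(Q, q) = 3 + (39 - q) = 42 - q)
1/o(j, y(D)) = 1/(42 - 12*(-4)*(16 - 1*(-4))) = 1/(42 - 12*(-4)*(16 + 4)) = 1/(42 - 12*(-4)*20) = 1/(42 - 1*(-960)) = 1/(42 + 960) = 1/1002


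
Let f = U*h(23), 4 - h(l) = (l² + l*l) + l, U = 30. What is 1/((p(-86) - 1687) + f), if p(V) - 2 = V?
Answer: -1/34081 ≈ -2.9342e-5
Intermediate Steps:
h(l) = 4 - l - 2*l² (h(l) = 4 - ((l² + l*l) + l) = 4 - ((l² + l²) + l) = 4 - (2*l² + l) = 4 - (l + 2*l²) = 4 + (-l - 2*l²) = 4 - l - 2*l²)
p(V) = 2 + V
f = -32310 (f = 30*(4 - 1*23 - 2*23²) = 30*(4 - 23 - 2*529) = 30*(4 - 23 - 1058) = 30*(-1077) = -32310)
1/((p(-86) - 1687) + f) = 1/(((2 - 86) - 1687) - 32310) = 1/((-84 - 1687) - 32310) = 1/(-1771 - 32310) = 1/(-34081) = -1/34081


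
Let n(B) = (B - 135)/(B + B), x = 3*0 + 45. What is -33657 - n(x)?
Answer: -33656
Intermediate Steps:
x = 45 (x = 0 + 45 = 45)
n(B) = (-135 + B)/(2*B) (n(B) = (-135 + B)/((2*B)) = (-135 + B)*(1/(2*B)) = (-135 + B)/(2*B))
-33657 - n(x) = -33657 - (-135 + 45)/(2*45) = -33657 - (-90)/(2*45) = -33657 - 1*(-1) = -33657 + 1 = -33656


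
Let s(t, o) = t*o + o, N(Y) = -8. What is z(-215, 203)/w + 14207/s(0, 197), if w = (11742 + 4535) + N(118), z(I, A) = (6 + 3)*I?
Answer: 76917496/1068331 ≈ 71.998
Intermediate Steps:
z(I, A) = 9*I
w = 16269 (w = (11742 + 4535) - 8 = 16277 - 8 = 16269)
s(t, o) = o + o*t (s(t, o) = o*t + o = o + o*t)
z(-215, 203)/w + 14207/s(0, 197) = (9*(-215))/16269 + 14207/((197*(1 + 0))) = -1935*1/16269 + 14207/((197*1)) = -645/5423 + 14207/197 = 76917496/1068331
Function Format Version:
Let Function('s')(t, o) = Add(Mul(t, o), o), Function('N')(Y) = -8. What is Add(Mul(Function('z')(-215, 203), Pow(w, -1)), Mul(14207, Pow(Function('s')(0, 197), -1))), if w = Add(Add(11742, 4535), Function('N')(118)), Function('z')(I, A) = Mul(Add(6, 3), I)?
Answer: Rational(76917496, 1068331) ≈ 71.998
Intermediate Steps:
Function('z')(I, A) = Mul(9, I)
w = 16269 (w = Add(Add(11742, 4535), -8) = Add(16277, -8) = 16269)
Function('s')(t, o) = Add(o, Mul(o, t)) (Function('s')(t, o) = Add(Mul(o, t), o) = Add(o, Mul(o, t)))
Add(Mul(Function('z')(-215, 203), Pow(w, -1)), Mul(14207, Pow(Function('s')(0, 197), -1))) = Add(Mul(Mul(9, -215), Pow(16269, -1)), Mul(14207, Pow(Mul(197, Add(1, 0)), -1))) = Add(Mul(-1935, Rational(1, 16269)), Mul(14207, Pow(Mul(197, 1), -1))) = Add(Rational(-645, 5423), Mul(14207, Pow(197, -1))) = Add(Rational(-645, 5423), Mul(14207, Rational(1, 197))) = Add(Rational(-645, 5423), Rational(14207, 197)) = Rational(76917496, 1068331)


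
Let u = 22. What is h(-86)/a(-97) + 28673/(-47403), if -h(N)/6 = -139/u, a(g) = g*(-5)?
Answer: -133203404/252895005 ≈ -0.52671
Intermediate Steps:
a(g) = -5*g
h(N) = 417/11 (h(N) = -(-834)/22 = -6*(-139/22) = 417/11)
h(-86)/a(-97) + 28673/(-47403) = 417/(11*((-5*(-97)))) + 28673/(-47403) = (417/11)/485 + 28673*(-1/47403) = (417/11)*(1/485) - 28673/47403 = 417/5335 - 28673/47403 = -133203404/252895005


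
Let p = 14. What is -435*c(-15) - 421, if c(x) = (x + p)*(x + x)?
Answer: -13471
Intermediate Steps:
c(x) = 2*x*(14 + x) (c(x) = (x + 14)*(x + x) = (14 + x)*(2*x) = 2*x*(14 + x))
-435*c(-15) - 421 = -870*(-15)*(14 - 15) - 421 = -870*(-15)*(-1) - 421 = -435*30 - 421 = -13050 - 421 = -13471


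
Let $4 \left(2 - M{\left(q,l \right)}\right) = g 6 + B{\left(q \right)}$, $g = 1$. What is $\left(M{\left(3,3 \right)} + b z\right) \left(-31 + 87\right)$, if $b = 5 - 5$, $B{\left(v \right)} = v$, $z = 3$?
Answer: $-14$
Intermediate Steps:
$b = 0$ ($b = 5 - 5 = 0$)
$M{\left(q,l \right)} = \frac{1}{2} - \frac{q}{4}$ ($M{\left(q,l \right)} = 2 - \frac{1 \cdot 6 + q}{4} = 2 - \frac{6 + q}{4} = 2 - \left(\frac{3}{2} + \frac{q}{4}\right) = \frac{1}{2} - \frac{q}{4}$)
$\left(M{\left(3,3 \right)} + b z\right) \left(-31 + 87\right) = \left(\left(\frac{1}{2} - \frac{3}{4}\right) + 0 \cdot 3\right) \left(-31 + 87\right) = \left(\left(\frac{1}{2} - \frac{3}{4}\right) + 0\right) 56 = \left(- \frac{1}{4} + 0\right) 56 = \left(- \frac{1}{4}\right) 56 = -14$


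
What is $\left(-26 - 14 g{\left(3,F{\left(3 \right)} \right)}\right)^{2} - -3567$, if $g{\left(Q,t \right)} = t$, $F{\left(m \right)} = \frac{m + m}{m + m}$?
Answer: $5167$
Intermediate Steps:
$F{\left(m \right)} = 1$ ($F{\left(m \right)} = \frac{2 m}{2 m} = 2 m \frac{1}{2 m} = 1$)
$\left(-26 - 14 g{\left(3,F{\left(3 \right)} \right)}\right)^{2} - -3567 = \left(-26 - 14\right)^{2} - -3567 = \left(-26 - 14\right)^{2} + 3567 = \left(-40\right)^{2} + 3567 = 1600 + 3567 = 5167$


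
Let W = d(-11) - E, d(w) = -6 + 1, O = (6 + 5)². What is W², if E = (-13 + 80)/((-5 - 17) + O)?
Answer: 315844/9801 ≈ 32.226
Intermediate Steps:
O = 121 (O = 11² = 121)
d(w) = -5
E = 67/99 (E = (-13 + 80)/((-5 - 17) + 121) = 67/(-22 + 121) = 67/99 ≈ 0.67677)
W = -562/99 (W = -5 - 1*67/99 = -5 - 67/99 = -562/99 ≈ -5.6768)
W² = (-562/99)² = 315844/9801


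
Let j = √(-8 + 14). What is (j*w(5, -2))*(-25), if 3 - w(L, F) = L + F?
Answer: 0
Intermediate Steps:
j = √6 ≈ 2.4495
w(L, F) = 3 - F - L (w(L, F) = 3 - (L + F) = 3 - (F + L) = 3 + (-F - L) = 3 - F - L)
(j*w(5, -2))*(-25) = (√6*(3 - 1*(-2) - 1*5))*(-25) = (√6*(3 + 2 - 5))*(-25) = (√6*0)*(-25) = 0*(-25) = 0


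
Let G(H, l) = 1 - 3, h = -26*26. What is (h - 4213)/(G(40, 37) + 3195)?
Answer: -4889/3193 ≈ -1.5312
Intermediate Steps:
h = -676
G(H, l) = -2
(h - 4213)/(G(40, 37) + 3195) = (-676 - 4213)/(-2 + 3195) = -4889/3193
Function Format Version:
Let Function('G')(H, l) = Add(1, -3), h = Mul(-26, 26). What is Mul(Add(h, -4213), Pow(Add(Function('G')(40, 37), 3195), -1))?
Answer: Rational(-4889, 3193) ≈ -1.5312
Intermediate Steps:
h = -676
Function('G')(H, l) = -2
Mul(Add(h, -4213), Pow(Add(Function('G')(40, 37), 3195), -1)) = Mul(Add(-676, -4213), Pow(Add(-2, 3195), -1)) = Mul(-4889, Pow(3193, -1)) = Mul(-4889, Rational(1, 3193)) = Rational(-4889, 3193)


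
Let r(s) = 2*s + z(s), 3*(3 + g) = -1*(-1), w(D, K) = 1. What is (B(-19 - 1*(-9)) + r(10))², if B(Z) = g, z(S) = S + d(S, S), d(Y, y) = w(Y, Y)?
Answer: 7225/9 ≈ 802.78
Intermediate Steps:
d(Y, y) = 1
z(S) = 1 + S (z(S) = S + 1 = 1 + S)
g = -8/3 (g = -3 + (-1*(-1))/3 = -3 + (⅓)*1 = -3 + ⅓ = -8/3 ≈ -2.6667)
r(s) = 1 + 3*s (r(s) = 2*s + (1 + s) = 1 + 3*s)
B(Z) = -8/3
(B(-19 - 1*(-9)) + r(10))² = (-8/3 + (1 + 3*10))² = (-8/3 + (1 + 30))² = (-8/3 + 31)² = (85/3)² = 7225/9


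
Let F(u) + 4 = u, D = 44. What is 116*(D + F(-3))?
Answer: 4292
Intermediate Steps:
F(u) = -4 + u
116*(D + F(-3)) = 116*(44 + (-4 - 3)) = 116*(44 - 7) = 116*37 = 4292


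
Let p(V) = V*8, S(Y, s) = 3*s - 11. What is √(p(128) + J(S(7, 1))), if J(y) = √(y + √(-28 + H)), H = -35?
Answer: √(1024 + √(-8 + 3*I*√7)) ≈ 32.02 + 0.0485*I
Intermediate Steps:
S(Y, s) = -11 + 3*s
p(V) = 8*V
J(y) = √(y + 3*I*√7) (J(y) = √(y + √(-28 - 35)) = √(y + √(-63)) = √(y + 3*I*√7))
√(p(128) + J(S(7, 1))) = √(8*128 + √((-11 + 3*1) + 3*I*√7)) = √(1024 + √((-11 + 3) + 3*I*√7)) = √(1024 + √(-8 + 3*I*√7))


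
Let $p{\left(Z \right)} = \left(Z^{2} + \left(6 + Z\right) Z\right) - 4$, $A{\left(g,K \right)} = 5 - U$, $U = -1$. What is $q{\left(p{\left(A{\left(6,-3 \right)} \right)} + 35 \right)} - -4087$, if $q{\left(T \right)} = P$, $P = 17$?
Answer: $4104$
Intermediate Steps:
$A{\left(g,K \right)} = 6$ ($A{\left(g,K \right)} = 5 - -1 = 5 + 1 = 6$)
$p{\left(Z \right)} = -4 + Z^{2} + Z \left(6 + Z\right)$ ($p{\left(Z \right)} = \left(Z^{2} + Z \left(6 + Z\right)\right) - 4 = -4 + Z^{2} + Z \left(6 + Z\right)$)
$q{\left(T \right)} = 17$
$q{\left(p{\left(A{\left(6,-3 \right)} \right)} + 35 \right)} - -4087 = 17 - -4087 = 17 + 4087 = 4104$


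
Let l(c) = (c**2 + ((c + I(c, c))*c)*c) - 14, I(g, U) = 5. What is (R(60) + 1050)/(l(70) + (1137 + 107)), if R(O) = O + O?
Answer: 117/37363 ≈ 0.0031314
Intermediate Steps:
R(O) = 2*O
l(c) = -14 + c**2 + c**2*(5 + c) (l(c) = (c**2 + ((c + 5)*c)*c) - 14 = (c**2 + ((5 + c)*c)*c) - 14 = (c**2 + (c*(5 + c))*c) - 14 = (c**2 + c**2*(5 + c)) - 14 = -14 + c**2 + c**2*(5 + c))
(R(60) + 1050)/(l(70) + (1137 + 107)) = (2*60 + 1050)/((-14 + 70**3 + 6*70**2) + (1137 + 107)) = (120 + 1050)/((-14 + 343000 + 6*4900) + 1244) = 1170/((-14 + 343000 + 29400) + 1244) = 1170/(372386 + 1244) = 1170/373630 = 1170*(1/373630) = 117/37363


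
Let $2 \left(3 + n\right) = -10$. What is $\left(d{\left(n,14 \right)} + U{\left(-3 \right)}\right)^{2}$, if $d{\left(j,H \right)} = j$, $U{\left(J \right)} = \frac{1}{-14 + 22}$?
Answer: $\frac{3969}{64} \approx 62.016$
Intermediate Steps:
$n = -8$ ($n = -3 + \frac{1}{2} \left(-10\right) = -3 - 5 = -8$)
$U{\left(J \right)} = \frac{1}{8}$
$\left(d{\left(n,14 \right)} + U{\left(-3 \right)}\right)^{2} = \left(-8 + \frac{1}{8}\right)^{2} = \left(- \frac{63}{8}\right)^{2} = \frac{3969}{64}$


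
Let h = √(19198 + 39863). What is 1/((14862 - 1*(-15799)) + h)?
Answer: 30661/940037860 - √59061/940037860 ≈ 3.2358e-5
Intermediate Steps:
h = √59061 ≈ 243.02
1/((14862 - 1*(-15799)) + h) = 1/((14862 - 1*(-15799)) + √59061) = 1/((14862 + 15799) + √59061) = 1/(30661 + √59061)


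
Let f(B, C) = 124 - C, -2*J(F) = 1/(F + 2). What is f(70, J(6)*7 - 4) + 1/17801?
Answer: 36581071/284816 ≈ 128.44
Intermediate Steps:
J(F) = -1/(2*(2 + F)) (J(F) = -1/(2*(F + 2)) = -1/(2*(2 + F)))
f(70, J(6)*7 - 4) + 1/17801 = (124 - (-1/(4 + 2*6)*7 - 4)) + 1/17801 = (124 - (-1/(4 + 12)*7 - 4)) + 1/17801 = (124 - (-1/16*7 - 4)) + 1/17801 = (124 - (-7/16 - 4)) + 1/17801 = (124 - 1*(-71/16)) + 1/17801 = (124 + 71/16) + 1/17801 = 2055/16 + 1/17801 = 36581071/284816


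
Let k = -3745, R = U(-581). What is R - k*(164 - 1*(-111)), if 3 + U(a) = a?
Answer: 1029291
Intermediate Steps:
U(a) = -3 + a
R = -584 (R = -3 - 581 = -584)
R - k*(164 - 1*(-111)) = -584 - (-3745)*(164 - 1*(-111)) = -584 - (-3745)*(164 + 111) = -584 - (-3745)*275 = -584 - 1*(-1029875) = -584 + 1029875 = 1029291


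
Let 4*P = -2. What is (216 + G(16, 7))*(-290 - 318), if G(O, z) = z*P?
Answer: -129200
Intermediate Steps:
P = -½ (P = (¼)*(-2) = -½ ≈ -0.50000)
G(O, z) = -z/2 (G(O, z) = z*(-½) = -z/2)
(216 + G(16, 7))*(-290 - 318) = (216 - ½*7)*(-290 - 318) = (216 - 7/2)*(-608) = (425/2)*(-608) = -129200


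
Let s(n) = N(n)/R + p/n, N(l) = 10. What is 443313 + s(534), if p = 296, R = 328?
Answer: 19411815251/43788 ≈ 4.4331e+5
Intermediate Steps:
s(n) = 5/164 + 296/n (s(n) = 10/328 + 296/n = 10*(1/328) + 296/n = 5/164 + 296/n)
443313 + s(534) = 443313 + (5/164 + 296/534) = 443313 + (5/164 + 296*(1/534)) = 443313 + (5/164 + 148/267) = 443313 + 25607/43788 = 19411815251/43788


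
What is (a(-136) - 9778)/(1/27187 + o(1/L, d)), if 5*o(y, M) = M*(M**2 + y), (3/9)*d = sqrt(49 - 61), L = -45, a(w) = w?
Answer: -505372346250/69860840744738071 - 1781013102096571300*I*sqrt(3)/69860840744738071 ≈ -7.234e-6 - 44.156*I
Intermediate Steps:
d = 6*I*sqrt(3) (d = 3*sqrt(49 - 61) = 3*sqrt(-12) = 3*(2*I*sqrt(3)) = 6*I*sqrt(3) ≈ 10.392*I)
o(y, M) = M*(y + M**2)/5 (o(y, M) = (M*(M**2 + y))/5 = (M*(y + M**2))/5 = M*(y + M**2)/5)
(a(-136) - 9778)/(1/27187 + o(1/L, d)) = (-136 - 9778)/(1/27187 + (6*I*sqrt(3))*(1/(-45) + (6*I*sqrt(3))**2)/5) = -9914/(1/27187 + (6*I*sqrt(3))*(-1/45 - 108)/5) = -9914/(1/27187 + (1/5)*(6*I*sqrt(3))*(-4861/45)) = -9914/(1/27187 - 9722*I*sqrt(3)/75)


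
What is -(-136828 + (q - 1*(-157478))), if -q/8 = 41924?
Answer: 314742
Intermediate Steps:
q = -335392 (q = -8*41924 = -335392)
-(-136828 + (q - 1*(-157478))) = -(-136828 + (-335392 - 1*(-157478))) = -(-136828 + (-335392 + 157478)) = -(-136828 - 177914) = -1*(-314742) = 314742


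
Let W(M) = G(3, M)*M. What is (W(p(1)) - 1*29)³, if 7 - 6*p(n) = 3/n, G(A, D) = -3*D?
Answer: -753571/27 ≈ -27910.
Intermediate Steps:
p(n) = 7/6 - 1/(2*n)
W(M) = -3*M² (W(M) = (-3*M)*M = -3*M²)
(W(p(1)) - 1*29)³ = (-3*(-3 + 7*1)²/36 - 1*29)³ = (-3*(-3 + 7)²/36 - 29)³ = (-3*((⅙)*1*4)² - 29)³ = (-3*(⅔)² - 29)³ = (-3*4/9 - 29)³ = (-4/3 - 29)³ = (-91/3)³ = -753571/27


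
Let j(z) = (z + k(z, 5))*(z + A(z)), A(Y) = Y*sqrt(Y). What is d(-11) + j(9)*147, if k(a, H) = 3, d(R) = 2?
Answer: 63506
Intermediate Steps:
A(Y) = Y**(3/2)
j(z) = (3 + z)*(z + z**(3/2)) (j(z) = (z + 3)*(z + z**(3/2)) = (3 + z)*(z + z**(3/2)))
d(-11) + j(9)*147 = 2 + (9**2 + 9**(5/2) + 3*9 + 3*9**(3/2))*147 = 2 + (81 + 243 + 27 + 3*27)*147 = 2 + (81 + 243 + 27 + 81)*147 = 2 + 432*147 = 2 + 63504 = 63506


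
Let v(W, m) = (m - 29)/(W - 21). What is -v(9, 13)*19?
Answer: -76/3 ≈ -25.333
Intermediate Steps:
v(W, m) = (-29 + m)/(-21 + W)
-v(9, 13)*19 = -(-29 + 13)/(-21 + 9)*19 = -(-16)/(-12)*19 = -(-1)*(-16)/12*19 = -1*4/3*19 = -4/3*19 = -76/3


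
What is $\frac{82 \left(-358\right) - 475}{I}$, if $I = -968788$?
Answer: $\frac{29831}{968788} \approx 0.030792$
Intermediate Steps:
$\frac{82 \left(-358\right) - 475}{I} = \frac{82 \left(-358\right) - 475}{-968788} = \left(-29356 - 475\right) \left(- \frac{1}{968788}\right) = \left(-29831\right) \left(- \frac{1}{968788}\right) = \frac{29831}{968788}$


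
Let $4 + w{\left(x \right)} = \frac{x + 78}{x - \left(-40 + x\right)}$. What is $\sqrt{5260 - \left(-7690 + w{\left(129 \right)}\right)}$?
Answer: $\frac{\sqrt{5179530}}{20} \approx 113.79$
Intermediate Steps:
$w{\left(x \right)} = - \frac{41}{20} + \frac{x}{40}$ ($w{\left(x \right)} = -4 + \frac{x + 78}{x - \left(-40 + x\right)} = -4 + \frac{78 + x}{40} = -4 + \left(78 + x\right) \frac{1}{40} = -4 + \left(\frac{39}{20} + \frac{x}{40}\right) = - \frac{41}{20} + \frac{x}{40}$)
$\sqrt{5260 - \left(-7690 + w{\left(129 \right)}\right)} = \sqrt{5260 + \left(7690 - \left(- \frac{41}{20} + \frac{1}{40} \cdot 129\right)\right)} = \sqrt{5260 + \left(7690 - \left(- \frac{41}{20} + \frac{129}{40}\right)\right)} = \sqrt{5260 + \left(7690 - \frac{47}{40}\right)} = \sqrt{5260 + \frac{307553}{40}} = \sqrt{\frac{517953}{40}} = \frac{\sqrt{5179530}}{20}$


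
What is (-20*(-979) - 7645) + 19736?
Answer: 31671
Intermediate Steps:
(-20*(-979) - 7645) + 19736 = (19580 - 7645) + 19736 = 11935 + 19736 = 31671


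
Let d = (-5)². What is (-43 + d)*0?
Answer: 0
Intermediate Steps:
d = 25
(-43 + d)*0 = (-43 + 25)*0 = -18*0 = 0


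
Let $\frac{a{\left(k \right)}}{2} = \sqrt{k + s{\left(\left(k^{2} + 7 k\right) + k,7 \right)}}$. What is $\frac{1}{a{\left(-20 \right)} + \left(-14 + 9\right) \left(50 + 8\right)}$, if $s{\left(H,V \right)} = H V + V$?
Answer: $- \frac{145}{38716} - \frac{\sqrt{1667}}{38716} \approx -0.0047998$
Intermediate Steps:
$s{\left(H,V \right)} = V + H V$
$a{\left(k \right)} = 2 \sqrt{7 + 7 k^{2} + 57 k}$ ($a{\left(k \right)} = 2 \sqrt{k + 7 \left(1 + \left(\left(k^{2} + 7 k\right) + k\right)\right)} = 2 \sqrt{k + 7 \left(1 + \left(k^{2} + 8 k\right)\right)} = 2 \sqrt{k + 7 \left(1 + k^{2} + 8 k\right)} = 2 \sqrt{k + \left(7 + 7 k^{2} + 56 k\right)} = 2 \sqrt{7 + 7 k^{2} + 57 k}$)
$\frac{1}{a{\left(-20 \right)} + \left(-14 + 9\right) \left(50 + 8\right)} = \frac{1}{2 \sqrt{7 - 20 + 7 \left(-20\right) \left(8 - 20\right)} + \left(-14 + 9\right) \left(50 + 8\right)} = \frac{1}{2 \sqrt{7 - 20 + 7 \left(-20\right) \left(-12\right)} - 290} = \frac{1}{2 \sqrt{7 - 20 + 1680} - 290} = \frac{1}{2 \sqrt{1667} - 290} = \frac{1}{-290 + 2 \sqrt{1667}}$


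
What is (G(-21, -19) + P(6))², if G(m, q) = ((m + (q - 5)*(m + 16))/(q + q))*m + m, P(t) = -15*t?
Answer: 4575321/1444 ≈ 3168.5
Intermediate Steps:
G(m, q) = m + m*(m + (-5 + q)*(16 + m))/(2*q) (G(m, q) = ((m + (-5 + q)*(16 + m))/((2*q)))*m + m = ((m + (-5 + q)*(16 + m))*(1/(2*q)))*m + m = ((m + (-5 + q)*(16 + m))/(2*q))*m + m = m*(m + (-5 + q)*(16 + m))/(2*q) + m = m + m*(m + (-5 + q)*(16 + m))/(2*q))
(G(-21, -19) + P(6))² = (-½*(-21)*(80 + 4*(-21) - 1*(-19)*(18 - 21))/(-19) - 15*6)² = (-½*(-21)*(-1/19)*(80 - 84 - 1*(-19)*(-3)) - 90)² = (-½*(-21)*(-1/19)*(80 - 84 - 57) - 90)² = (-½*(-21)*(-1/19)*(-61) - 90)² = (1281/38 - 90)² = (-2139/38)² = 4575321/1444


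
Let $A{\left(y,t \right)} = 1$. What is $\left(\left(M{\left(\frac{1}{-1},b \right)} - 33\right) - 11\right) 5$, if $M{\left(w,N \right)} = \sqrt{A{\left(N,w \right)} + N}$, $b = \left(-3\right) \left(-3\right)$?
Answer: $-220 + 5 \sqrt{10} \approx -204.19$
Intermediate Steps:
$b = 9$
$M{\left(w,N \right)} = \sqrt{1 + N}$
$\left(\left(M{\left(\frac{1}{-1},b \right)} - 33\right) - 11\right) 5 = \left(\left(\sqrt{1 + 9} - 33\right) - 11\right) 5 = \left(\left(\sqrt{10} - 33\right) - 11\right) 5 = \left(\left(-33 + \sqrt{10}\right) - 11\right) 5 = \left(-44 + \sqrt{10}\right) 5 = -220 + 5 \sqrt{10}$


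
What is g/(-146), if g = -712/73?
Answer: 356/5329 ≈ 0.066804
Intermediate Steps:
g = -712/73 (g = -712*1/73 = -712/73 ≈ -9.7534)
g/(-146) = -712/73/(-146) = -712/73*(-1/146) = 356/5329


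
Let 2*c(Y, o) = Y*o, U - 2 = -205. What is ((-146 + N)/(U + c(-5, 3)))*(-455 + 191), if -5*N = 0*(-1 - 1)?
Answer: -77088/421 ≈ -183.11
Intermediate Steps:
U = -203 (U = 2 - 205 = -203)
N = 0 (N = -0*(-1 - 1) = -0*(-2) = -⅕*0 = 0)
c(Y, o) = Y*o/2 (c(Y, o) = (Y*o)/2 = Y*o/2)
((-146 + N)/(U + c(-5, 3)))*(-455 + 191) = ((-146 + 0)/(-203 + (½)*(-5)*3))*(-455 + 191) = -146/(-203 - 15/2)*(-264) = -146/(-421/2)*(-264) = -146*(-2/421)*(-264) = (292/421)*(-264) = -77088/421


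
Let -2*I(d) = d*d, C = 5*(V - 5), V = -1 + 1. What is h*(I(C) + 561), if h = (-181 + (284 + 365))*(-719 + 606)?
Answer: -13141674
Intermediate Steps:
h = -52884 (h = (-181 + 649)*(-113) = 468*(-113) = -52884)
V = 0
C = -25 (C = 5*(0 - 5) = 5*(-5) = -25)
I(d) = -d²/2 (I(d) = -d*d/2 = -d²/2)
h*(I(C) + 561) = -52884*(-½*(-25)² + 561) = -52884*(-½*625 + 561) = -52884*(-625/2 + 561) = -52884*497/2 = -13141674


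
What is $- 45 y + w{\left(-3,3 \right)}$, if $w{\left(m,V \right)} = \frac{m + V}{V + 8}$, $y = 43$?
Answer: $-1935$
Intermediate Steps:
$w{\left(m,V \right)} = \frac{V + m}{8 + V}$
$- 45 y + w{\left(-3,3 \right)} = \left(-45\right) 43 + \frac{3 - 3}{8 + 3} = -1935 + \frac{1}{11} \cdot 0 = -1935 + 0 = -1935$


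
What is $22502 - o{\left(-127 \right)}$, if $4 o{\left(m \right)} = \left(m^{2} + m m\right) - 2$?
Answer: $14438$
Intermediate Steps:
$o{\left(m \right)} = - \frac{1}{2} + \frac{m^{2}}{2}$ ($o{\left(m \right)} = \frac{\left(m^{2} + m m\right) - 2}{4} = \frac{\left(m^{2} + m^{2}\right) - 2}{4} = \frac{2 m^{2} - 2}{4} = \frac{-2 + 2 m^{2}}{4} = - \frac{1}{2} + \frac{m^{2}}{2}$)
$22502 - o{\left(-127 \right)} = 22502 - \left(- \frac{1}{2} + \frac{\left(-127\right)^{2}}{2}\right) = 22502 - \left(- \frac{1}{2} + \frac{1}{2} \cdot 16129\right) = 22502 - \left(- \frac{1}{2} + \frac{16129}{2}\right) = 22502 - 8064 = 14438$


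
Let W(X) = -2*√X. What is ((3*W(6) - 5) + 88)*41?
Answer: 3403 - 246*√6 ≈ 2800.4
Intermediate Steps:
((3*W(6) - 5) + 88)*41 = ((3*(-2*√6) - 5) + 88)*41 = ((-6*√6 - 5) + 88)*41 = ((-5 - 6*√6) + 88)*41 = (83 - 6*√6)*41 = 3403 - 246*√6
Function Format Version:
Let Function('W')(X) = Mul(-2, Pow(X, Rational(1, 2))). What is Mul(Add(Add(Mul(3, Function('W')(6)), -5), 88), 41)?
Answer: Add(3403, Mul(-246, Pow(6, Rational(1, 2)))) ≈ 2800.4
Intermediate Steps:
Mul(Add(Add(Mul(3, Function('W')(6)), -5), 88), 41) = Mul(Add(Add(Mul(3, Mul(-2, Pow(6, Rational(1, 2)))), -5), 88), 41) = Mul(Add(Add(Mul(-6, Pow(6, Rational(1, 2))), -5), 88), 41) = Mul(Add(Add(-5, Mul(-6, Pow(6, Rational(1, 2)))), 88), 41) = Mul(Add(83, Mul(-6, Pow(6, Rational(1, 2)))), 41) = Add(3403, Mul(-246, Pow(6, Rational(1, 2))))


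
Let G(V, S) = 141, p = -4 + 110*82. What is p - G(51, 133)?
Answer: 8875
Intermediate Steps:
p = 9016 (p = -4 + 9020 = 9016)
p - G(51, 133) = 9016 - 1*141 = 9016 - 141 = 8875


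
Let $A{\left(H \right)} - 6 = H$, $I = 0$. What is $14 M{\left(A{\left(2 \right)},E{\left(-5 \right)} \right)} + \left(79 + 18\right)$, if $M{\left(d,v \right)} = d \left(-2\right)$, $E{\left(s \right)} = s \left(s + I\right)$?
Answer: $-127$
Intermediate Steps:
$A{\left(H \right)} = 6 + H$
$E{\left(s \right)} = s^{2}$ ($E{\left(s \right)} = s \left(s + 0\right) = s s = s^{2}$)
$M{\left(d,v \right)} = - 2 d$
$14 M{\left(A{\left(2 \right)},E{\left(-5 \right)} \right)} + \left(79 + 18\right) = 14 \left(- 2 \left(6 + 2\right)\right) + \left(79 + 18\right) = 14 \left(\left(-2\right) 8\right) + 97 = 14 \left(-16\right) + 97 = -224 + 97 = -127$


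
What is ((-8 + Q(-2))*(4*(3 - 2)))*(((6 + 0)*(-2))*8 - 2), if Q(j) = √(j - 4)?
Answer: 3136 - 392*I*√6 ≈ 3136.0 - 960.2*I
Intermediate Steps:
Q(j) = √(-4 + j)
((-8 + Q(-2))*(4*(3 - 2)))*(((6 + 0)*(-2))*8 - 2) = ((-8 + √(-4 - 2))*(4*(3 - 2)))*(((6 + 0)*(-2))*8 - 2) = ((-8 + √(-6))*(4*1))*((6*(-2))*8 - 2) = ((-8 + I*√6)*4)*(-12*8 - 2) = (-32 + 4*I*√6)*(-96 - 2) = (-32 + 4*I*√6)*(-98) = 3136 - 392*I*√6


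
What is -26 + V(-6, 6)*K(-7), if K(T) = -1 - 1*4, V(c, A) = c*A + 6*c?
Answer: 334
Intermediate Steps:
V(c, A) = 6*c + A*c (V(c, A) = A*c + 6*c = 6*c + A*c)
K(T) = -5 (K(T) = -1 - 4 = -5)
-26 + V(-6, 6)*K(-7) = -26 - 6*(6 + 6)*(-5) = -26 - 6*12*(-5) = -26 - 72*(-5) = -26 + 360 = 334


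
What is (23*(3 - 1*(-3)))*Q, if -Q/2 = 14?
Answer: -3864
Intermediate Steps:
Q = -28 (Q = -2*14 = -28)
(23*(3 - 1*(-3)))*Q = (23*(3 - 1*(-3)))*(-28) = (23*(3 + 3))*(-28) = (23*6)*(-28) = 138*(-28) = -3864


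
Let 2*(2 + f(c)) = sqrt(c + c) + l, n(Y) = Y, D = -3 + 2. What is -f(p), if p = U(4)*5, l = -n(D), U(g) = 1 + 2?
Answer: 3/2 - sqrt(30)/2 ≈ -1.2386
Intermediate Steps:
D = -1
U(g) = 3
l = 1 (l = -1*(-1) = 1)
p = 15 (p = 3*5 = 15)
f(c) = -3/2 + sqrt(2)*sqrt(c)/2 (f(c) = -2 + (sqrt(c + c) + 1)/2 = -2 + (sqrt(2*c) + 1)/2 = -2 + (sqrt(2)*sqrt(c) + 1)/2 = -2 + (1 + sqrt(2)*sqrt(c))/2 = -2 + (1/2 + sqrt(2)*sqrt(c)/2) = -3/2 + sqrt(2)*sqrt(c)/2)
-f(p) = -(-3/2 + sqrt(2)*sqrt(15)/2) = -(-3/2 + sqrt(30)/2) = 3/2 - sqrt(30)/2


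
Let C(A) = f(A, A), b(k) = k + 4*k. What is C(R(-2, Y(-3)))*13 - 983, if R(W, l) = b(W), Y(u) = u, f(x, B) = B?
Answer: -1113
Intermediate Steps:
b(k) = 5*k
R(W, l) = 5*W
C(A) = A
C(R(-2, Y(-3)))*13 - 983 = (5*(-2))*13 - 983 = -10*13 - 983 = -130 - 983 = -1113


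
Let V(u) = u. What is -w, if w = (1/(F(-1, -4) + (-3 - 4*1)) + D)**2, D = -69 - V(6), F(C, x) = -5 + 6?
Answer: -203401/36 ≈ -5650.0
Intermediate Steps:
F(C, x) = 1
D = -75 (D = -69 - 1*6 = -69 - 6 = -75)
w = 203401/36 (w = (1/(1 + (-3 - 4*1)) - 75)**2 = (1/(1 + (-3 - 4)) - 75)**2 = (1/(1 - 7) - 75)**2 = (1/(-6) - 75)**2 = (-1/6 - 75)**2 = (-451/6)**2 = 203401/36 ≈ 5650.0)
-w = -1*203401/36 = -203401/36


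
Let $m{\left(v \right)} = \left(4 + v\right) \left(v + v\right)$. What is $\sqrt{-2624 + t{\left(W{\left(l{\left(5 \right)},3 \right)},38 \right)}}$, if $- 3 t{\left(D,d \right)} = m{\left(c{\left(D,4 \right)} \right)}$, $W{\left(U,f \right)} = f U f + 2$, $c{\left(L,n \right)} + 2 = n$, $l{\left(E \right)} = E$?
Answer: $2 i \sqrt{658} \approx 51.303 i$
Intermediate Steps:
$c{\left(L,n \right)} = -2 + n$
$m{\left(v \right)} = 2 v \left(4 + v\right)$ ($m{\left(v \right)} = \left(4 + v\right) 2 v = 2 v \left(4 + v\right)$)
$W{\left(U,f \right)} = 2 + U f^{2}$ ($W{\left(U,f \right)} = U f f + 2 = U f^{2} + 2 = 2 + U f^{2}$)
$t{\left(D,d \right)} = -8$ ($t{\left(D,d \right)} = - \frac{2 \left(-2 + 4\right) \left(4 + \left(-2 + 4\right)\right)}{3} = - \frac{2 \cdot 2 \left(4 + 2\right)}{3} = - \frac{2 \cdot 2 \cdot 6}{3} = \left(- \frac{1}{3}\right) 24 = -8$)
$\sqrt{-2624 + t{\left(W{\left(l{\left(5 \right)},3 \right)},38 \right)}} = \sqrt{-2624 - 8} = \sqrt{-2632} = 2 i \sqrt{658}$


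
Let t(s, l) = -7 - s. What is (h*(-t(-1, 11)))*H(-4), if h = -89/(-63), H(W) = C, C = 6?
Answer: 356/7 ≈ 50.857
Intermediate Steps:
H(W) = 6
h = 89/63 (h = -89*(-1/63) = 89/63 ≈ 1.4127)
(h*(-t(-1, 11)))*H(-4) = (89*(-(-7 - 1*(-1)))/63)*6 = (89*(-(-7 + 1))/63)*6 = (89*(-1*(-6))/63)*6 = ((89/63)*6)*6 = (178/21)*6 = 356/7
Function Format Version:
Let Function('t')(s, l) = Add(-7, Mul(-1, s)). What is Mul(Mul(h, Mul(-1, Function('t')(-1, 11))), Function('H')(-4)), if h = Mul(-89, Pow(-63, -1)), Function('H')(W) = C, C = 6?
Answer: Rational(356, 7) ≈ 50.857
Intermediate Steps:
Function('H')(W) = 6
h = Rational(89, 63) (h = Mul(-89, Rational(-1, 63)) = Rational(89, 63) ≈ 1.4127)
Mul(Mul(h, Mul(-1, Function('t')(-1, 11))), Function('H')(-4)) = Mul(Mul(Rational(89, 63), Mul(-1, Add(-7, Mul(-1, -1)))), 6) = Mul(Mul(Rational(89, 63), Mul(-1, Add(-7, 1))), 6) = Mul(Mul(Rational(89, 63), Mul(-1, -6)), 6) = Mul(Mul(Rational(89, 63), 6), 6) = Mul(Rational(178, 21), 6) = Rational(356, 7)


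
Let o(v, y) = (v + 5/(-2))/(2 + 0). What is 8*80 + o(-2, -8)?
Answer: 2551/4 ≈ 637.75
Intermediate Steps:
o(v, y) = -5/4 + v/2 (o(v, y) = (v + 5*(-1/2))/2 = (v - 5/2)*(1/2) = (-5/2 + v)*(1/2) = -5/4 + v/2)
8*80 + o(-2, -8) = 8*80 + (-5/4 + (1/2)*(-2)) = 640 + (-5/4 - 1) = 640 - 9/4 = 2551/4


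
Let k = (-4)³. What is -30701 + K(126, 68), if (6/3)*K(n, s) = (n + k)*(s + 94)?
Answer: -25679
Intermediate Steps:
k = -64
K(n, s) = (-64 + n)*(94 + s)/2 (K(n, s) = ((n - 64)*(s + 94))/2 = ((-64 + n)*(94 + s))/2 = (-64 + n)*(94 + s)/2)
-30701 + K(126, 68) = -30701 + (-3008 - 32*68 + 47*126 + (½)*126*68) = -30701 + (-3008 - 2176 + 5922 + 4284) = -30701 + 5022 = -25679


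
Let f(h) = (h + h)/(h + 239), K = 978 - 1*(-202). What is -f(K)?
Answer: -2360/1419 ≈ -1.6631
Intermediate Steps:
K = 1180 (K = 978 + 202 = 1180)
f(h) = 2*h/(239 + h) (f(h) = (2*h)/(239 + h) = 2*h/(239 + h))
-f(K) = -2*1180/(239 + 1180) = -2*1180/1419 = -1*2360/1419 = -2360/1419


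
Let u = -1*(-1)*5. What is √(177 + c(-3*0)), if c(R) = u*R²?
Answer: √177 ≈ 13.304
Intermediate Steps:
u = 5 (u = 1*5 = 5)
c(R) = 5*R²
√(177 + c(-3*0)) = √(177 + 5*(-3*0)²) = √(177 + 5*0²) = √(177 + 5*0) = √(177 + 0) = √177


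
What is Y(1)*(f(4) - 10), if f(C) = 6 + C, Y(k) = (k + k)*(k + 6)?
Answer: 0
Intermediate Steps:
Y(k) = 2*k*(6 + k) (Y(k) = (2*k)*(6 + k) = 2*k*(6 + k))
Y(1)*(f(4) - 10) = (2*1*(6 + 1))*((6 + 4) - 10) = (2*1*7)*(10 - 10) = 14*0 = 0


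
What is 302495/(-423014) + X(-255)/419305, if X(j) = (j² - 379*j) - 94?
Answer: -58488755911/177371885270 ≈ -0.32975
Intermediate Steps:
X(j) = -94 + j² - 379*j
302495/(-423014) + X(-255)/419305 = 302495/(-423014) + (-94 + (-255)² - 379*(-255))/419305 = 302495*(-1/423014) + (-94 + 65025 + 96645)*(1/419305) = -302495/423014 + 161576*(1/419305) = -302495/423014 + 161576/419305 = -58488755911/177371885270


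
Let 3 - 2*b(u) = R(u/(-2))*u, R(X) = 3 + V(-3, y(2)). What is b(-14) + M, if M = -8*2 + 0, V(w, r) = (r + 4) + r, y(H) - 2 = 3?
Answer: 209/2 ≈ 104.50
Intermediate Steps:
y(H) = 5 (y(H) = 2 + 3 = 5)
V(w, r) = 4 + 2*r (V(w, r) = (4 + r) + r = 4 + 2*r)
R(X) = 17 (R(X) = 3 + (4 + 2*5) = 3 + (4 + 10) = 3 + 14 = 17)
b(u) = 3/2 - 17*u/2
M = -16 (M = -16 + 0 = -16)
b(-14) + M = (3/2 - 17/2*(-14)) - 16 = (3/2 + 119) - 16 = 241/2 - 16 = 209/2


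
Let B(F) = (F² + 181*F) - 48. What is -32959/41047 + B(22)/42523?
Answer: -1220169911/1745441581 ≈ -0.69906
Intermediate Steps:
B(F) = -48 + F² + 181*F
-32959/41047 + B(22)/42523 = -32959/41047 + (-48 + 22² + 181*22)/42523 = -32959*1/41047 + (-48 + 484 + 3982)*(1/42523) = -32959/41047 + 4418*(1/42523) = -32959/41047 + 4418/42523 = -1220169911/1745441581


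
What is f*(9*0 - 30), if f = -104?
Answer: 3120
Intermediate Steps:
f*(9*0 - 30) = -104*(9*0 - 30) = -104*(0 - 30) = -104*(-30) = 3120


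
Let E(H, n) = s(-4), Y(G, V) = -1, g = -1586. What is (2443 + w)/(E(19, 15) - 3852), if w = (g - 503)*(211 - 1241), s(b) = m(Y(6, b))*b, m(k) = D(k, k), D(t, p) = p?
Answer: -165701/296 ≈ -559.80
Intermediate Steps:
m(k) = k
s(b) = -b
E(H, n) = 4 (E(H, n) = -1*(-4) = 4)
w = 2151670 (w = (-1586 - 503)*(211 - 1241) = -2089*(-1030) = 2151670)
(2443 + w)/(E(19, 15) - 3852) = (2443 + 2151670)/(4 - 3852) = 2154113/(-3848) = 2154113*(-1/3848) = -165701/296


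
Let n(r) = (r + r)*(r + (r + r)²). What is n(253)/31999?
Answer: 11789294/2909 ≈ 4052.7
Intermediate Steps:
n(r) = 2*r*(r + 4*r²) (n(r) = (2*r)*(r + (2*r)²) = (2*r)*(r + 4*r²) = 2*r*(r + 4*r²))
n(253)/31999 = (253²*(2 + 8*253))/31999 = (64009*(2 + 2024))*(1/31999) = (64009*2026)*(1/31999) = 129682234*(1/31999) = 11789294/2909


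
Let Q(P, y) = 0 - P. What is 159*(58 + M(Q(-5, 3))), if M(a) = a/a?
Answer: 9381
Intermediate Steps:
Q(P, y) = -P
M(a) = 1
159*(58 + M(Q(-5, 3))) = 159*(58 + 1) = 159*59 = 9381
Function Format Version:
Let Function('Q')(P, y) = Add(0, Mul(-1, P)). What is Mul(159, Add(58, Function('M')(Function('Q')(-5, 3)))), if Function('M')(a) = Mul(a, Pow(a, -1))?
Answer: 9381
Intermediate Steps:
Function('Q')(P, y) = Mul(-1, P)
Function('M')(a) = 1
Mul(159, Add(58, Function('M')(Function('Q')(-5, 3)))) = Mul(159, Add(58, 1)) = Mul(159, 59) = 9381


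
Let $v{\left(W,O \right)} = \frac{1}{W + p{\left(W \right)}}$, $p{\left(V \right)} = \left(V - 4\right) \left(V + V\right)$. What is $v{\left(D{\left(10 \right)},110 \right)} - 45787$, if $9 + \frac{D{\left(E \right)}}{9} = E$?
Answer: $- \frac{4532912}{99} \approx -45787.0$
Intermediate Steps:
$p{\left(V \right)} = 2 V \left(-4 + V\right)$ ($p{\left(V \right)} = \left(-4 + V\right) 2 V = 2 V \left(-4 + V\right)$)
$D{\left(E \right)} = -81 + 9 E$
$v{\left(W,O \right)} = \frac{1}{W + 2 W \left(-4 + W\right)}$
$v{\left(D{\left(10 \right)},110 \right)} - 45787 = \frac{1}{\left(-81 + 9 \cdot 10\right) \left(-7 + 2 \left(-81 + 9 \cdot 10\right)\right)} - 45787 = \frac{1}{\left(-81 + 90\right) \left(-7 + 2 \left(-81 + 90\right)\right)} - 45787 = \frac{1}{9 \left(-7 + 2 \cdot 9\right)} - 45787 = \frac{1}{9 \left(-7 + 18\right)} - 45787 = \frac{1}{9 \cdot 11} - 45787 = \frac{1}{9} \cdot \frac{1}{11} - 45787 = \frac{1}{99} - 45787 = - \frac{4532912}{99}$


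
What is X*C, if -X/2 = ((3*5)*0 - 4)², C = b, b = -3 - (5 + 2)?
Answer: 320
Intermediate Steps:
b = -10 (b = -3 - 1*7 = -3 - 7 = -10)
C = -10
X = -32 (X = -2*((3*5)*0 - 4)² = -2*(15*0 - 4)² = -2*(0 - 4)² = -2*(-4)² = -2*16 = -32)
X*C = -32*(-10) = 320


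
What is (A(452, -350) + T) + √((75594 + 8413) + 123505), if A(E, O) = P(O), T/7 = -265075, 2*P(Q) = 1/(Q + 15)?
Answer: -1243201751/670 + 2*√51878 ≈ -1.8551e+6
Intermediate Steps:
P(Q) = 1/(2*(15 + Q)) (P(Q) = 1/(2*(Q + 15)) = 1/(2*(15 + Q)))
T = -1855525 (T = 7*(-265075) = -1855525)
A(E, O) = 1/(2*(15 + O))
(A(452, -350) + T) + √((75594 + 8413) + 123505) = (1/(2*(15 - 350)) - 1855525) + √((75594 + 8413) + 123505) = ((½)/(-335) - 1855525) + √(84007 + 123505) = ((½)*(-1/335) - 1855525) + √207512 = (-1/670 - 1855525) + 2*√51878 = -1243201751/670 + 2*√51878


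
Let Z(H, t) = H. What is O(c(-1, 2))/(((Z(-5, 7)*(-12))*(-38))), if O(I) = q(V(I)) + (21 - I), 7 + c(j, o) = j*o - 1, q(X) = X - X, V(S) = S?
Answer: -31/2280 ≈ -0.013596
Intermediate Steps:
q(X) = 0
c(j, o) = -8 + j*o (c(j, o) = -7 + (j*o - 1) = -7 + (-1 + j*o) = -8 + j*o)
O(I) = 21 - I (O(I) = 0 + (21 - I) = 21 - I)
O(c(-1, 2))/(((Z(-5, 7)*(-12))*(-38))) = (21 - (-8 - 1*2))/((-5*(-12)*(-38))) = (21 - (-8 - 2))/((60*(-38))) = (21 - 1*(-10))/(-2280) = (21 + 10)*(-1/2280) = 31*(-1/2280) = -31/2280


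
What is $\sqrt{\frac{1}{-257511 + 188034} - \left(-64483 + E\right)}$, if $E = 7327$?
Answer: $\frac{\sqrt{275895071434047}}{69477} \approx 239.07$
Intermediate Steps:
$\sqrt{\frac{1}{-257511 + 188034} - \left(-64483 + E\right)} = \sqrt{\frac{1}{-257511 + 188034} + \left(64483 - 7327\right)} = \sqrt{\frac{1}{-69477} + \left(64483 - 7327\right)} = \sqrt{- \frac{1}{69477} + 57156} = \sqrt{\frac{3971027411}{69477}} = \frac{\sqrt{275895071434047}}{69477}$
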